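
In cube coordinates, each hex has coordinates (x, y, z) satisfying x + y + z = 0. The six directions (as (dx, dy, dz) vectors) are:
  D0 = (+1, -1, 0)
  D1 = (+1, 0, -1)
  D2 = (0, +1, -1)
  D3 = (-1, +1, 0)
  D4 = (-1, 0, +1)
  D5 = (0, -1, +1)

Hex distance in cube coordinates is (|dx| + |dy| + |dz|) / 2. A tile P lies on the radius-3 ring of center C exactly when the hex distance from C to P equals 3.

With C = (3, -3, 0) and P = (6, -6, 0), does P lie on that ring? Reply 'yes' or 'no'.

|px - cx| = |6 - 3| = 3
|py - cy| = |-6 - (-3)| = 3
|pz - cz| = |0 - 0| = 0
distance = (3+3+0)/2 = 6/2 = 3
radius = 3; distance == radius -> yes

Answer: yes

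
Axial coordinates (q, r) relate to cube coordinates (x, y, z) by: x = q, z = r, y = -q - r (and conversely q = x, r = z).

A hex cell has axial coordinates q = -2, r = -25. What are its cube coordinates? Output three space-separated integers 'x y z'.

Answer: -2 27 -25

Derivation:
x = q = -2
z = r = -25
y = -x - z = -(-2) - (-25) = 27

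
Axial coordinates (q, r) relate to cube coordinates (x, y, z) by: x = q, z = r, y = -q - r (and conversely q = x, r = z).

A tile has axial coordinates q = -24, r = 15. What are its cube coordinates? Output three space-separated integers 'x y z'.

Answer: -24 9 15

Derivation:
x = q = -24
z = r = 15
y = -x - z = -(-24) - (15) = 9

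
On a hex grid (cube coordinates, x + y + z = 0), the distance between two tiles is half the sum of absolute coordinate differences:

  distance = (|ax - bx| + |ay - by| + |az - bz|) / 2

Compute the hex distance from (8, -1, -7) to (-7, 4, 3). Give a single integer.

Answer: 15

Derivation:
|ax - bx| = |8 - (-7)| = 15
|ay - by| = |-1 - 4| = 5
|az - bz| = |-7 - 3| = 10
distance = (15 + 5 + 10) / 2 = 30 / 2 = 15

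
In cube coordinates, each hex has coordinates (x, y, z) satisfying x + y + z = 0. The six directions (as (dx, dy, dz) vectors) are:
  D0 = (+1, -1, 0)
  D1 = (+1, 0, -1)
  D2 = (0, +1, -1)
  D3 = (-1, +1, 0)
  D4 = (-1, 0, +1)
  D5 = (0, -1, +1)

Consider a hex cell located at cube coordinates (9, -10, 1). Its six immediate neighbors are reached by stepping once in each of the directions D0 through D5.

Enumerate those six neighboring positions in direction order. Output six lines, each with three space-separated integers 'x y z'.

Center: (9, -10, 1). Add each direction:
  D0: (9, -10, 1) + (1, -1, 0) = (10, -11, 1)
  D1: (9, -10, 1) + (1, 0, -1) = (10, -10, 0)
  D2: (9, -10, 1) + (0, 1, -1) = (9, -9, 0)
  D3: (9, -10, 1) + (-1, 1, 0) = (8, -9, 1)
  D4: (9, -10, 1) + (-1, 0, 1) = (8, -10, 2)
  D5: (9, -10, 1) + (0, -1, 1) = (9, -11, 2)

Answer: 10 -11 1
10 -10 0
9 -9 0
8 -9 1
8 -10 2
9 -11 2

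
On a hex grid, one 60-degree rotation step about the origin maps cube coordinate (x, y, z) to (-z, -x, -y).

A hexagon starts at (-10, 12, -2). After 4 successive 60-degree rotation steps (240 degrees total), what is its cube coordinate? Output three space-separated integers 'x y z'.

Answer: -2 -10 12

Derivation:
Start: (-10, 12, -2)
Step 1: (-10, 12, -2) -> (-(-2), -(-10), -(12)) = (2, 10, -12)
Step 2: (2, 10, -12) -> (-(-12), -(2), -(10)) = (12, -2, -10)
Step 3: (12, -2, -10) -> (-(-10), -(12), -(-2)) = (10, -12, 2)
Step 4: (10, -12, 2) -> (-(2), -(10), -(-12)) = (-2, -10, 12)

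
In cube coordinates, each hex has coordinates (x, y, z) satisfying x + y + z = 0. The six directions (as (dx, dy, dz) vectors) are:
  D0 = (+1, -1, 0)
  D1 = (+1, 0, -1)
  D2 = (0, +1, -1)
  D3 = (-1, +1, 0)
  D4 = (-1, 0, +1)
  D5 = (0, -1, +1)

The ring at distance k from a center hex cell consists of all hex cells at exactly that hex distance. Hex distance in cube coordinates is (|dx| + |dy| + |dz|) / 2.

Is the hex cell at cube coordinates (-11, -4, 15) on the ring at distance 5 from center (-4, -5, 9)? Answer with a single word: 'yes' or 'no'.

|px - cx| = |-11 - (-4)| = 7
|py - cy| = |-4 - (-5)| = 1
|pz - cz| = |15 - 9| = 6
distance = (7+1+6)/2 = 14/2 = 7
radius = 5; distance != radius -> no

Answer: no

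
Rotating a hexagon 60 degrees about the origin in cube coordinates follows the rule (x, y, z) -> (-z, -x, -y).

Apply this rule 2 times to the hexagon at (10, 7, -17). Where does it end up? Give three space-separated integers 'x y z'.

Answer: 7 -17 10

Derivation:
Start: (10, 7, -17)
Step 1: (10, 7, -17) -> (-(-17), -(10), -(7)) = (17, -10, -7)
Step 2: (17, -10, -7) -> (-(-7), -(17), -(-10)) = (7, -17, 10)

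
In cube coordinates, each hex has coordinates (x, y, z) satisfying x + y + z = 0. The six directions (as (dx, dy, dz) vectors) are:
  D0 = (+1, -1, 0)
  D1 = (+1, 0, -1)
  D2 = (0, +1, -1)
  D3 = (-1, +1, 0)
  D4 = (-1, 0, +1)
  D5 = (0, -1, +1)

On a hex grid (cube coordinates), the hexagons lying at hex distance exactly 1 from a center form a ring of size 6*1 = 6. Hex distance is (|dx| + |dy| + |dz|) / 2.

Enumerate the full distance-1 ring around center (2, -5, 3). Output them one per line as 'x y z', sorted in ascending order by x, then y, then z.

Answer: 1 -5 4
1 -4 3
2 -6 4
2 -4 2
3 -6 3
3 -5 2

Derivation:
Walk ring at distance 1 from (2, -5, 3):
Start at center + D4*1 = (1, -5, 4)
  hex 0: (1, -5, 4)
  hex 1: (2, -6, 4)
  hex 2: (3, -6, 3)
  hex 3: (3, -5, 2)
  hex 4: (2, -4, 2)
  hex 5: (1, -4, 3)
Sorted: 6 hexes.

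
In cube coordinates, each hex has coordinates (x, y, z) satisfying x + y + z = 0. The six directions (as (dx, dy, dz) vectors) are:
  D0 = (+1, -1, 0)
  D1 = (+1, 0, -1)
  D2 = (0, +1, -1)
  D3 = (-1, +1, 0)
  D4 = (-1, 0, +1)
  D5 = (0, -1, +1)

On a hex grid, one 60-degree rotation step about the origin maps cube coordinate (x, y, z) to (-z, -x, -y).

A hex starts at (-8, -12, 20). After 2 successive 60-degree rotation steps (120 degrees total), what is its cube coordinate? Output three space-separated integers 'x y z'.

Answer: -12 20 -8

Derivation:
Start: (-8, -12, 20)
Step 1: (-8, -12, 20) -> (-(20), -(-8), -(-12)) = (-20, 8, 12)
Step 2: (-20, 8, 12) -> (-(12), -(-20), -(8)) = (-12, 20, -8)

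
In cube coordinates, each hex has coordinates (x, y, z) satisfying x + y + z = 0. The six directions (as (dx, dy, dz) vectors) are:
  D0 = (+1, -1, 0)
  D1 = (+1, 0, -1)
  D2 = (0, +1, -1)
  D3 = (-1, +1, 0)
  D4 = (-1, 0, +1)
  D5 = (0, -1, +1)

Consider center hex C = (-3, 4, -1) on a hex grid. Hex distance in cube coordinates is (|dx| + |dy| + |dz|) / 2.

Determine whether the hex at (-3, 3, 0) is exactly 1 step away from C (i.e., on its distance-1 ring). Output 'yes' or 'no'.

|px - cx| = |-3 - (-3)| = 0
|py - cy| = |3 - 4| = 1
|pz - cz| = |0 - (-1)| = 1
distance = (0+1+1)/2 = 2/2 = 1
radius = 1; distance == radius -> yes

Answer: yes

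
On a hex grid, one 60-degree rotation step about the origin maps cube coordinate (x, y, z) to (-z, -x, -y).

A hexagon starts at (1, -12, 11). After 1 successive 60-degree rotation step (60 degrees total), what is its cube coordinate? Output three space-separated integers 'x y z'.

Answer: -11 -1 12

Derivation:
Start: (1, -12, 11)
Step 1: (1, -12, 11) -> (-(11), -(1), -(-12)) = (-11, -1, 12)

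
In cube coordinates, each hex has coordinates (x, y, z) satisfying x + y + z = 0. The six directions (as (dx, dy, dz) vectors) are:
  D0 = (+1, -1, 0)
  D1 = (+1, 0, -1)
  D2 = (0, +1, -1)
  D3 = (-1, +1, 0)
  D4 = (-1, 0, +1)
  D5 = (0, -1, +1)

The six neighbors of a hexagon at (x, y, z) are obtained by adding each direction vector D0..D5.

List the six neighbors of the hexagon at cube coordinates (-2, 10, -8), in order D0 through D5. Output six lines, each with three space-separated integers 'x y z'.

Center: (-2, 10, -8). Add each direction:
  D0: (-2, 10, -8) + (1, -1, 0) = (-1, 9, -8)
  D1: (-2, 10, -8) + (1, 0, -1) = (-1, 10, -9)
  D2: (-2, 10, -8) + (0, 1, -1) = (-2, 11, -9)
  D3: (-2, 10, -8) + (-1, 1, 0) = (-3, 11, -8)
  D4: (-2, 10, -8) + (-1, 0, 1) = (-3, 10, -7)
  D5: (-2, 10, -8) + (0, -1, 1) = (-2, 9, -7)

Answer: -1 9 -8
-1 10 -9
-2 11 -9
-3 11 -8
-3 10 -7
-2 9 -7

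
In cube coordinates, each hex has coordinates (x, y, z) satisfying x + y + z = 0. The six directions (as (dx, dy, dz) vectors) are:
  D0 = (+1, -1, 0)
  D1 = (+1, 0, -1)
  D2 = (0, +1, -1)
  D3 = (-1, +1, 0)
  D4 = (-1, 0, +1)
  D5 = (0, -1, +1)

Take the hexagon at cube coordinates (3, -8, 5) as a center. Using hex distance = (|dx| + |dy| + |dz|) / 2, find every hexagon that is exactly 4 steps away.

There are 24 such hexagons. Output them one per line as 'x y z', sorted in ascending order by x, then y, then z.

Walk ring at distance 4 from (3, -8, 5):
Start at center + D4*4 = (-1, -8, 9)
  hex 0: (-1, -8, 9)
  hex 1: (0, -9, 9)
  hex 2: (1, -10, 9)
  hex 3: (2, -11, 9)
  hex 4: (3, -12, 9)
  hex 5: (4, -12, 8)
  hex 6: (5, -12, 7)
  hex 7: (6, -12, 6)
  hex 8: (7, -12, 5)
  hex 9: (7, -11, 4)
  hex 10: (7, -10, 3)
  hex 11: (7, -9, 2)
  hex 12: (7, -8, 1)
  hex 13: (6, -7, 1)
  hex 14: (5, -6, 1)
  hex 15: (4, -5, 1)
  hex 16: (3, -4, 1)
  hex 17: (2, -4, 2)
  hex 18: (1, -4, 3)
  hex 19: (0, -4, 4)
  hex 20: (-1, -4, 5)
  hex 21: (-1, -5, 6)
  hex 22: (-1, -6, 7)
  hex 23: (-1, -7, 8)
Sorted: 24 hexes.

Answer: -1 -8 9
-1 -7 8
-1 -6 7
-1 -5 6
-1 -4 5
0 -9 9
0 -4 4
1 -10 9
1 -4 3
2 -11 9
2 -4 2
3 -12 9
3 -4 1
4 -12 8
4 -5 1
5 -12 7
5 -6 1
6 -12 6
6 -7 1
7 -12 5
7 -11 4
7 -10 3
7 -9 2
7 -8 1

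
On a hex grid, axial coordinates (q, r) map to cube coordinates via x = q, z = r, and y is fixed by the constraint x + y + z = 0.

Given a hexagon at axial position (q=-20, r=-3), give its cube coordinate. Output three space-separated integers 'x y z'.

x = q = -20
z = r = -3
y = -x - z = -(-20) - (-3) = 23

Answer: -20 23 -3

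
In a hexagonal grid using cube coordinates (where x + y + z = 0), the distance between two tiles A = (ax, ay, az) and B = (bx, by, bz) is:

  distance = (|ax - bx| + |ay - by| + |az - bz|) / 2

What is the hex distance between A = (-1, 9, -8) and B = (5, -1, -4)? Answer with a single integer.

Answer: 10

Derivation:
|ax - bx| = |-1 - 5| = 6
|ay - by| = |9 - (-1)| = 10
|az - bz| = |-8 - (-4)| = 4
distance = (6 + 10 + 4) / 2 = 20 / 2 = 10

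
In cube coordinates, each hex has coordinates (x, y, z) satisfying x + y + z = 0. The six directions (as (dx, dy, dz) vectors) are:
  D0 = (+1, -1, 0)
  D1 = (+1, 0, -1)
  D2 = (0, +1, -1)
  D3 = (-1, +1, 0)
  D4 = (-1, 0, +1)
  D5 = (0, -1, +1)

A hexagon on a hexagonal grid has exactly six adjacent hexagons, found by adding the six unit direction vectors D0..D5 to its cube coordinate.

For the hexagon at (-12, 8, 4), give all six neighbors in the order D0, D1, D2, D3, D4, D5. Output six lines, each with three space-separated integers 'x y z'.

Center: (-12, 8, 4). Add each direction:
  D0: (-12, 8, 4) + (1, -1, 0) = (-11, 7, 4)
  D1: (-12, 8, 4) + (1, 0, -1) = (-11, 8, 3)
  D2: (-12, 8, 4) + (0, 1, -1) = (-12, 9, 3)
  D3: (-12, 8, 4) + (-1, 1, 0) = (-13, 9, 4)
  D4: (-12, 8, 4) + (-1, 0, 1) = (-13, 8, 5)
  D5: (-12, 8, 4) + (0, -1, 1) = (-12, 7, 5)

Answer: -11 7 4
-11 8 3
-12 9 3
-13 9 4
-13 8 5
-12 7 5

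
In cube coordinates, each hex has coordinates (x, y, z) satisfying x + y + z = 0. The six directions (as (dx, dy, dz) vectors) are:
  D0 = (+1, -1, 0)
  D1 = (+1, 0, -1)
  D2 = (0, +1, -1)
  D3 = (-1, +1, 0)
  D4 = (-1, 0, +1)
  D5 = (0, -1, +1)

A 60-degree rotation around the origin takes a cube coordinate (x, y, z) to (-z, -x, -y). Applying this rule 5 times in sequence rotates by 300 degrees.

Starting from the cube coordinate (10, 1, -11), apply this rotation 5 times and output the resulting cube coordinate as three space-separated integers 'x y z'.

Answer: -1 11 -10

Derivation:
Start: (10, 1, -11)
Step 1: (10, 1, -11) -> (-(-11), -(10), -(1)) = (11, -10, -1)
Step 2: (11, -10, -1) -> (-(-1), -(11), -(-10)) = (1, -11, 10)
Step 3: (1, -11, 10) -> (-(10), -(1), -(-11)) = (-10, -1, 11)
Step 4: (-10, -1, 11) -> (-(11), -(-10), -(-1)) = (-11, 10, 1)
Step 5: (-11, 10, 1) -> (-(1), -(-11), -(10)) = (-1, 11, -10)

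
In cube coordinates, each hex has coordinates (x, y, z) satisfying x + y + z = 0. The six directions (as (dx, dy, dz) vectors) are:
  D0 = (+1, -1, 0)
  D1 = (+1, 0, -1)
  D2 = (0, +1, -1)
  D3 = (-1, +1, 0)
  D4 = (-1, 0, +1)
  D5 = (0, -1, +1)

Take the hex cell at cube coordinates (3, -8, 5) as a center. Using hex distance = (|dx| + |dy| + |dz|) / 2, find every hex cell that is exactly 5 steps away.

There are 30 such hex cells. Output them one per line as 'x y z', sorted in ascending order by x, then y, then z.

Answer: -2 -8 10
-2 -7 9
-2 -6 8
-2 -5 7
-2 -4 6
-2 -3 5
-1 -9 10
-1 -3 4
0 -10 10
0 -3 3
1 -11 10
1 -3 2
2 -12 10
2 -3 1
3 -13 10
3 -3 0
4 -13 9
4 -4 0
5 -13 8
5 -5 0
6 -13 7
6 -6 0
7 -13 6
7 -7 0
8 -13 5
8 -12 4
8 -11 3
8 -10 2
8 -9 1
8 -8 0

Derivation:
Walk ring at distance 5 from (3, -8, 5):
Start at center + D4*5 = (-2, -8, 10)
  hex 0: (-2, -8, 10)
  hex 1: (-1, -9, 10)
  hex 2: (0, -10, 10)
  hex 3: (1, -11, 10)
  hex 4: (2, -12, 10)
  hex 5: (3, -13, 10)
  hex 6: (4, -13, 9)
  hex 7: (5, -13, 8)
  hex 8: (6, -13, 7)
  hex 9: (7, -13, 6)
  hex 10: (8, -13, 5)
  hex 11: (8, -12, 4)
  hex 12: (8, -11, 3)
  hex 13: (8, -10, 2)
  hex 14: (8, -9, 1)
  hex 15: (8, -8, 0)
  hex 16: (7, -7, 0)
  hex 17: (6, -6, 0)
  hex 18: (5, -5, 0)
  hex 19: (4, -4, 0)
  hex 20: (3, -3, 0)
  hex 21: (2, -3, 1)
  hex 22: (1, -3, 2)
  hex 23: (0, -3, 3)
  hex 24: (-1, -3, 4)
  hex 25: (-2, -3, 5)
  hex 26: (-2, -4, 6)
  hex 27: (-2, -5, 7)
  hex 28: (-2, -6, 8)
  hex 29: (-2, -7, 9)
Sorted: 30 hexes.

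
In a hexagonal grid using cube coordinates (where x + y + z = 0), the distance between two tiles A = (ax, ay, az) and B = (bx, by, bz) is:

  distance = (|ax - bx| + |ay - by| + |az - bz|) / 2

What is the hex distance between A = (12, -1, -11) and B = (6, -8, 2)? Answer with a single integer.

Answer: 13

Derivation:
|ax - bx| = |12 - 6| = 6
|ay - by| = |-1 - (-8)| = 7
|az - bz| = |-11 - 2| = 13
distance = (6 + 7 + 13) / 2 = 26 / 2 = 13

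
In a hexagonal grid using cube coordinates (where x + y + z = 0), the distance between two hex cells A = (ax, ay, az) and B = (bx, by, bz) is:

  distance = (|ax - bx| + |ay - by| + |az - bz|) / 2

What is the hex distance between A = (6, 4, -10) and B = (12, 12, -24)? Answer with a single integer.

Answer: 14

Derivation:
|ax - bx| = |6 - 12| = 6
|ay - by| = |4 - 12| = 8
|az - bz| = |-10 - (-24)| = 14
distance = (6 + 8 + 14) / 2 = 28 / 2 = 14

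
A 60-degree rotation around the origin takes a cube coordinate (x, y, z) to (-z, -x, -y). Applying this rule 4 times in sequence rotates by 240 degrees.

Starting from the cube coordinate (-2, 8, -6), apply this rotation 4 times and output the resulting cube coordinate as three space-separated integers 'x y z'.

Answer: -6 -2 8

Derivation:
Start: (-2, 8, -6)
Step 1: (-2, 8, -6) -> (-(-6), -(-2), -(8)) = (6, 2, -8)
Step 2: (6, 2, -8) -> (-(-8), -(6), -(2)) = (8, -6, -2)
Step 3: (8, -6, -2) -> (-(-2), -(8), -(-6)) = (2, -8, 6)
Step 4: (2, -8, 6) -> (-(6), -(2), -(-8)) = (-6, -2, 8)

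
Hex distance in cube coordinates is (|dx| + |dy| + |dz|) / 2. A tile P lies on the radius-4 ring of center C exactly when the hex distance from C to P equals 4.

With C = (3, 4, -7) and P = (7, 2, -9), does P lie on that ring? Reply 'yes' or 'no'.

Answer: yes

Derivation:
|px - cx| = |7 - 3| = 4
|py - cy| = |2 - 4| = 2
|pz - cz| = |-9 - (-7)| = 2
distance = (4+2+2)/2 = 8/2 = 4
radius = 4; distance == radius -> yes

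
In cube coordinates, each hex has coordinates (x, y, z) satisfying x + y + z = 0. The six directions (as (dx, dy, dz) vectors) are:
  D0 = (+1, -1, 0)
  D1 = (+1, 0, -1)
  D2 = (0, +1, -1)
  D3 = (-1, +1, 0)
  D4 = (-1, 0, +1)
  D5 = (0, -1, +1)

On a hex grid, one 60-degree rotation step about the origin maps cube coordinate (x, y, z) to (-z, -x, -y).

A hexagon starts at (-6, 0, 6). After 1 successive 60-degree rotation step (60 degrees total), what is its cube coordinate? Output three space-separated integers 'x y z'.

Start: (-6, 0, 6)
Step 1: (-6, 0, 6) -> (-(6), -(-6), -(0)) = (-6, 6, 0)

Answer: -6 6 0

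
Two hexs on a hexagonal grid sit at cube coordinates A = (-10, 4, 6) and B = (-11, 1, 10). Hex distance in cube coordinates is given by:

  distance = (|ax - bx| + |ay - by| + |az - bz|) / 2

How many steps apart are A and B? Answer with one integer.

|ax - bx| = |-10 - (-11)| = 1
|ay - by| = |4 - 1| = 3
|az - bz| = |6 - 10| = 4
distance = (1 + 3 + 4) / 2 = 8 / 2 = 4

Answer: 4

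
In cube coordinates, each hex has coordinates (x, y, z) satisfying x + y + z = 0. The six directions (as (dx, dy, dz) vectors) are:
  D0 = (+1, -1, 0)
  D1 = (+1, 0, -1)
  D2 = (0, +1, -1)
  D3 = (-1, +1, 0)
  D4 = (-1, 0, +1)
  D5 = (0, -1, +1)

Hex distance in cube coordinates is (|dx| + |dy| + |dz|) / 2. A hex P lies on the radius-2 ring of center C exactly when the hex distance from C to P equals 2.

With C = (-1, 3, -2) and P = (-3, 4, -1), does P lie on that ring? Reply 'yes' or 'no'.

|px - cx| = |-3 - (-1)| = 2
|py - cy| = |4 - 3| = 1
|pz - cz| = |-1 - (-2)| = 1
distance = (2+1+1)/2 = 4/2 = 2
radius = 2; distance == radius -> yes

Answer: yes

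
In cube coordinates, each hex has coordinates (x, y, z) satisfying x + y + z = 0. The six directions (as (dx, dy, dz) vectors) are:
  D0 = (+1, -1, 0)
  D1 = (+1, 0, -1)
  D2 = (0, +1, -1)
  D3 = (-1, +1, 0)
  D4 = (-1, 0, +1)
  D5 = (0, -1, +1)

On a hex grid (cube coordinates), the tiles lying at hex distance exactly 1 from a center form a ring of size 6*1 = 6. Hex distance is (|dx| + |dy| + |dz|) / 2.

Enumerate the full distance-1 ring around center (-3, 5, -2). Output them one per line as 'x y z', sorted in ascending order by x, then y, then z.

Answer: -4 5 -1
-4 6 -2
-3 4 -1
-3 6 -3
-2 4 -2
-2 5 -3

Derivation:
Walk ring at distance 1 from (-3, 5, -2):
Start at center + D4*1 = (-4, 5, -1)
  hex 0: (-4, 5, -1)
  hex 1: (-3, 4, -1)
  hex 2: (-2, 4, -2)
  hex 3: (-2, 5, -3)
  hex 4: (-3, 6, -3)
  hex 5: (-4, 6, -2)
Sorted: 6 hexes.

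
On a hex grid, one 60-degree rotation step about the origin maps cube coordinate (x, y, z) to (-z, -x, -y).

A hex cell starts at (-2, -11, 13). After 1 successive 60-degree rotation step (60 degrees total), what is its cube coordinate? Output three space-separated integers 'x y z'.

Start: (-2, -11, 13)
Step 1: (-2, -11, 13) -> (-(13), -(-2), -(-11)) = (-13, 2, 11)

Answer: -13 2 11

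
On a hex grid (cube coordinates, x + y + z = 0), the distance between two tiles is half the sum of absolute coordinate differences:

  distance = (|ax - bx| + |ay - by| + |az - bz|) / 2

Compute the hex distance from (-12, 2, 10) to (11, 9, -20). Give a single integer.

Answer: 30

Derivation:
|ax - bx| = |-12 - 11| = 23
|ay - by| = |2 - 9| = 7
|az - bz| = |10 - (-20)| = 30
distance = (23 + 7 + 30) / 2 = 60 / 2 = 30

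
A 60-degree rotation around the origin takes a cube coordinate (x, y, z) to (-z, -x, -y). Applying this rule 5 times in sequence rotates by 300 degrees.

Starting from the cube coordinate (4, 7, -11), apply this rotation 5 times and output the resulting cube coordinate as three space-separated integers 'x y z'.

Start: (4, 7, -11)
Step 1: (4, 7, -11) -> (-(-11), -(4), -(7)) = (11, -4, -7)
Step 2: (11, -4, -7) -> (-(-7), -(11), -(-4)) = (7, -11, 4)
Step 3: (7, -11, 4) -> (-(4), -(7), -(-11)) = (-4, -7, 11)
Step 4: (-4, -7, 11) -> (-(11), -(-4), -(-7)) = (-11, 4, 7)
Step 5: (-11, 4, 7) -> (-(7), -(-11), -(4)) = (-7, 11, -4)

Answer: -7 11 -4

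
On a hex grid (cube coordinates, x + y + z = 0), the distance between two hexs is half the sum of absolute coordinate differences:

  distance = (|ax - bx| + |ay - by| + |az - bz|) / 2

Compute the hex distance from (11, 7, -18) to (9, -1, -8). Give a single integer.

|ax - bx| = |11 - 9| = 2
|ay - by| = |7 - (-1)| = 8
|az - bz| = |-18 - (-8)| = 10
distance = (2 + 8 + 10) / 2 = 20 / 2 = 10

Answer: 10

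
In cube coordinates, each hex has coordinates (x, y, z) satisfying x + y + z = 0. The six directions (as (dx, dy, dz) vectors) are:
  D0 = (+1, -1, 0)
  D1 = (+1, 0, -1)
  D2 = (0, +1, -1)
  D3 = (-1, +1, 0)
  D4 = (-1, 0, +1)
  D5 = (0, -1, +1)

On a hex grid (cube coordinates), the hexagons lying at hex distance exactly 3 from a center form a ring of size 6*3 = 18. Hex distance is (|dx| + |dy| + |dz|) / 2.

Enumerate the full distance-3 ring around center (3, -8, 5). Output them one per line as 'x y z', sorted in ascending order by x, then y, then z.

Answer: 0 -8 8
0 -7 7
0 -6 6
0 -5 5
1 -9 8
1 -5 4
2 -10 8
2 -5 3
3 -11 8
3 -5 2
4 -11 7
4 -6 2
5 -11 6
5 -7 2
6 -11 5
6 -10 4
6 -9 3
6 -8 2

Derivation:
Walk ring at distance 3 from (3, -8, 5):
Start at center + D4*3 = (0, -8, 8)
  hex 0: (0, -8, 8)
  hex 1: (1, -9, 8)
  hex 2: (2, -10, 8)
  hex 3: (3, -11, 8)
  hex 4: (4, -11, 7)
  hex 5: (5, -11, 6)
  hex 6: (6, -11, 5)
  hex 7: (6, -10, 4)
  hex 8: (6, -9, 3)
  hex 9: (6, -8, 2)
  hex 10: (5, -7, 2)
  hex 11: (4, -6, 2)
  hex 12: (3, -5, 2)
  hex 13: (2, -5, 3)
  hex 14: (1, -5, 4)
  hex 15: (0, -5, 5)
  hex 16: (0, -6, 6)
  hex 17: (0, -7, 7)
Sorted: 18 hexes.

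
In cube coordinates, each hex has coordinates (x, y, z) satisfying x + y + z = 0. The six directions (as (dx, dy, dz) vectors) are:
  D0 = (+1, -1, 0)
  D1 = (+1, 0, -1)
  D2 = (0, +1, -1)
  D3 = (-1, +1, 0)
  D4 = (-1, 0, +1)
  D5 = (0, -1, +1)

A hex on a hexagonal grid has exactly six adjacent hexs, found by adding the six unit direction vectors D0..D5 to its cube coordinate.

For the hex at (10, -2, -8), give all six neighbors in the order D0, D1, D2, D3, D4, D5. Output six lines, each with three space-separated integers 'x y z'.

Answer: 11 -3 -8
11 -2 -9
10 -1 -9
9 -1 -8
9 -2 -7
10 -3 -7

Derivation:
Center: (10, -2, -8). Add each direction:
  D0: (10, -2, -8) + (1, -1, 0) = (11, -3, -8)
  D1: (10, -2, -8) + (1, 0, -1) = (11, -2, -9)
  D2: (10, -2, -8) + (0, 1, -1) = (10, -1, -9)
  D3: (10, -2, -8) + (-1, 1, 0) = (9, -1, -8)
  D4: (10, -2, -8) + (-1, 0, 1) = (9, -2, -7)
  D5: (10, -2, -8) + (0, -1, 1) = (10, -3, -7)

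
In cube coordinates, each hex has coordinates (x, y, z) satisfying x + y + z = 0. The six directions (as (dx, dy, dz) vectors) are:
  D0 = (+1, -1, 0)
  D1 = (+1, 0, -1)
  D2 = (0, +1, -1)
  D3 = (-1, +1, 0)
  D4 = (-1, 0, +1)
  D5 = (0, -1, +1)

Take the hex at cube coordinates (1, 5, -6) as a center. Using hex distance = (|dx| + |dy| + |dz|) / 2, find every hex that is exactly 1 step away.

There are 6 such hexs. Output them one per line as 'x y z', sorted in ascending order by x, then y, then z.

Walk ring at distance 1 from (1, 5, -6):
Start at center + D4*1 = (0, 5, -5)
  hex 0: (0, 5, -5)
  hex 1: (1, 4, -5)
  hex 2: (2, 4, -6)
  hex 3: (2, 5, -7)
  hex 4: (1, 6, -7)
  hex 5: (0, 6, -6)
Sorted: 6 hexes.

Answer: 0 5 -5
0 6 -6
1 4 -5
1 6 -7
2 4 -6
2 5 -7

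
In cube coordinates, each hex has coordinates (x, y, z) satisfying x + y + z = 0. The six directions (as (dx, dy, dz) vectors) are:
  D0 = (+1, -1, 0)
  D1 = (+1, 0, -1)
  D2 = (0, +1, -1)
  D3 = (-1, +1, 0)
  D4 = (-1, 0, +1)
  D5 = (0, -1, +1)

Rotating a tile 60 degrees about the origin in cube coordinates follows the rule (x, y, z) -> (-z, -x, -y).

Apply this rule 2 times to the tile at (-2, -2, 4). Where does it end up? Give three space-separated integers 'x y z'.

Start: (-2, -2, 4)
Step 1: (-2, -2, 4) -> (-(4), -(-2), -(-2)) = (-4, 2, 2)
Step 2: (-4, 2, 2) -> (-(2), -(-4), -(2)) = (-2, 4, -2)

Answer: -2 4 -2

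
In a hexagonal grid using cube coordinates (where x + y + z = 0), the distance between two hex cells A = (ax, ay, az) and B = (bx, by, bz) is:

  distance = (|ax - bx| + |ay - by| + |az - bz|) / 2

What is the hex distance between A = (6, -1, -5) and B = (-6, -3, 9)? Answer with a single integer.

Answer: 14

Derivation:
|ax - bx| = |6 - (-6)| = 12
|ay - by| = |-1 - (-3)| = 2
|az - bz| = |-5 - 9| = 14
distance = (12 + 2 + 14) / 2 = 28 / 2 = 14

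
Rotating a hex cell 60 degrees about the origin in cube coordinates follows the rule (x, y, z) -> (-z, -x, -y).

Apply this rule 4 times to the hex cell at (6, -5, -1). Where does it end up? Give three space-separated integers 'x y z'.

Answer: -1 6 -5

Derivation:
Start: (6, -5, -1)
Step 1: (6, -5, -1) -> (-(-1), -(6), -(-5)) = (1, -6, 5)
Step 2: (1, -6, 5) -> (-(5), -(1), -(-6)) = (-5, -1, 6)
Step 3: (-5, -1, 6) -> (-(6), -(-5), -(-1)) = (-6, 5, 1)
Step 4: (-6, 5, 1) -> (-(1), -(-6), -(5)) = (-1, 6, -5)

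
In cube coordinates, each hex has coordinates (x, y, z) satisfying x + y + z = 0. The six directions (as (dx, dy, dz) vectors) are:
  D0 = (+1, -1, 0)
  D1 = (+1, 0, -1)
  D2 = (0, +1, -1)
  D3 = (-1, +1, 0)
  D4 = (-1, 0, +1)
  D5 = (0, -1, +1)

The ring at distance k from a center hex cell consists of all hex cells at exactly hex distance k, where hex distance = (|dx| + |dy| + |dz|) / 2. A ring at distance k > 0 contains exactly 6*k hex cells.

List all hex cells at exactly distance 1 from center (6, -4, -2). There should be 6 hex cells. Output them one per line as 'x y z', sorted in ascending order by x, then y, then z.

Walk ring at distance 1 from (6, -4, -2):
Start at center + D4*1 = (5, -4, -1)
  hex 0: (5, -4, -1)
  hex 1: (6, -5, -1)
  hex 2: (7, -5, -2)
  hex 3: (7, -4, -3)
  hex 4: (6, -3, -3)
  hex 5: (5, -3, -2)
Sorted: 6 hexes.

Answer: 5 -4 -1
5 -3 -2
6 -5 -1
6 -3 -3
7 -5 -2
7 -4 -3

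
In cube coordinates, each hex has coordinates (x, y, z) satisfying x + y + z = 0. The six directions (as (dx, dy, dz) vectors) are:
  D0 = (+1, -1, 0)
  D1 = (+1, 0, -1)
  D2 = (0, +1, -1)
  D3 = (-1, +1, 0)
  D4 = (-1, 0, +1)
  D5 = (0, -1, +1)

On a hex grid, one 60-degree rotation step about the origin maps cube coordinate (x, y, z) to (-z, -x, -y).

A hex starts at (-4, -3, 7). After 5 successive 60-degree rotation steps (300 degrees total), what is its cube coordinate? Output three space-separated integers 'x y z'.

Answer: 3 -7 4

Derivation:
Start: (-4, -3, 7)
Step 1: (-4, -3, 7) -> (-(7), -(-4), -(-3)) = (-7, 4, 3)
Step 2: (-7, 4, 3) -> (-(3), -(-7), -(4)) = (-3, 7, -4)
Step 3: (-3, 7, -4) -> (-(-4), -(-3), -(7)) = (4, 3, -7)
Step 4: (4, 3, -7) -> (-(-7), -(4), -(3)) = (7, -4, -3)
Step 5: (7, -4, -3) -> (-(-3), -(7), -(-4)) = (3, -7, 4)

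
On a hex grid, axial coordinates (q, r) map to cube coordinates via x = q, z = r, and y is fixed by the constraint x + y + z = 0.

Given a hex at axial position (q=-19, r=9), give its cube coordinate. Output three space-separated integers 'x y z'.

x = q = -19
z = r = 9
y = -x - z = -(-19) - (9) = 10

Answer: -19 10 9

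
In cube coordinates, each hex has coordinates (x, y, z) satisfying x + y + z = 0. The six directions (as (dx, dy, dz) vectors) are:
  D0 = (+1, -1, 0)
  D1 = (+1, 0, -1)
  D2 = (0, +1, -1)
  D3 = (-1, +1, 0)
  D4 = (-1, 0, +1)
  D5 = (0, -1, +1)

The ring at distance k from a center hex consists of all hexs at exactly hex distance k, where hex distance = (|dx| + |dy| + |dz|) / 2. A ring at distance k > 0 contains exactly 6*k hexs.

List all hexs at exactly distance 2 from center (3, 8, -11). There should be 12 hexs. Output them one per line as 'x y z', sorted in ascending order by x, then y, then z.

Walk ring at distance 2 from (3, 8, -11):
Start at center + D4*2 = (1, 8, -9)
  hex 0: (1, 8, -9)
  hex 1: (2, 7, -9)
  hex 2: (3, 6, -9)
  hex 3: (4, 6, -10)
  hex 4: (5, 6, -11)
  hex 5: (5, 7, -12)
  hex 6: (5, 8, -13)
  hex 7: (4, 9, -13)
  hex 8: (3, 10, -13)
  hex 9: (2, 10, -12)
  hex 10: (1, 10, -11)
  hex 11: (1, 9, -10)
Sorted: 12 hexes.

Answer: 1 8 -9
1 9 -10
1 10 -11
2 7 -9
2 10 -12
3 6 -9
3 10 -13
4 6 -10
4 9 -13
5 6 -11
5 7 -12
5 8 -13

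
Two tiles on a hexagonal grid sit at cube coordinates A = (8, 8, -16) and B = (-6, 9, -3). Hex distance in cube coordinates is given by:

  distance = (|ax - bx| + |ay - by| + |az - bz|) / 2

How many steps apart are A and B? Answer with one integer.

Answer: 14

Derivation:
|ax - bx| = |8 - (-6)| = 14
|ay - by| = |8 - 9| = 1
|az - bz| = |-16 - (-3)| = 13
distance = (14 + 1 + 13) / 2 = 28 / 2 = 14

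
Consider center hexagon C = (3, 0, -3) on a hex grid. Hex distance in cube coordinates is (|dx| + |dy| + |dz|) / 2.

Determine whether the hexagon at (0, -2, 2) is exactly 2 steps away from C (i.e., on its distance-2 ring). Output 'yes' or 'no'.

|px - cx| = |0 - 3| = 3
|py - cy| = |-2 - 0| = 2
|pz - cz| = |2 - (-3)| = 5
distance = (3+2+5)/2 = 10/2 = 5
radius = 2; distance != radius -> no

Answer: no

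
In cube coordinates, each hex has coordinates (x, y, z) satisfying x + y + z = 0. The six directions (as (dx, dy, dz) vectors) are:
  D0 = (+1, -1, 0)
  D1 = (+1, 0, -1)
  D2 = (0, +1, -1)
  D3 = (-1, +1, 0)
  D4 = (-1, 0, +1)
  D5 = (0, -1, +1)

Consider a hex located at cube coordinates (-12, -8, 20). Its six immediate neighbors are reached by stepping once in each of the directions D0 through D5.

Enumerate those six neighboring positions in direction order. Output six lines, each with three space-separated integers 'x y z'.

Answer: -11 -9 20
-11 -8 19
-12 -7 19
-13 -7 20
-13 -8 21
-12 -9 21

Derivation:
Center: (-12, -8, 20). Add each direction:
  D0: (-12, -8, 20) + (1, -1, 0) = (-11, -9, 20)
  D1: (-12, -8, 20) + (1, 0, -1) = (-11, -8, 19)
  D2: (-12, -8, 20) + (0, 1, -1) = (-12, -7, 19)
  D3: (-12, -8, 20) + (-1, 1, 0) = (-13, -7, 20)
  D4: (-12, -8, 20) + (-1, 0, 1) = (-13, -8, 21)
  D5: (-12, -8, 20) + (0, -1, 1) = (-12, -9, 21)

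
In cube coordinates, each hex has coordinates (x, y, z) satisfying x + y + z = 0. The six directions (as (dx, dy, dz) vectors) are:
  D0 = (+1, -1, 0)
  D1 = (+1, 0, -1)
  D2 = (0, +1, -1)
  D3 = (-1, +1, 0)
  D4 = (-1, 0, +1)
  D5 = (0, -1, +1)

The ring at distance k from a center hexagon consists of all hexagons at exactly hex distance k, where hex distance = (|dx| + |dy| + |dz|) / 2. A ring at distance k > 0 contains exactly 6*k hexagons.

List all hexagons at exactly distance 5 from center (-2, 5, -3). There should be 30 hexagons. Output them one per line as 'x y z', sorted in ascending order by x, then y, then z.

Answer: -7 5 2
-7 6 1
-7 7 0
-7 8 -1
-7 9 -2
-7 10 -3
-6 4 2
-6 10 -4
-5 3 2
-5 10 -5
-4 2 2
-4 10 -6
-3 1 2
-3 10 -7
-2 0 2
-2 10 -8
-1 0 1
-1 9 -8
0 0 0
0 8 -8
1 0 -1
1 7 -8
2 0 -2
2 6 -8
3 0 -3
3 1 -4
3 2 -5
3 3 -6
3 4 -7
3 5 -8

Derivation:
Walk ring at distance 5 from (-2, 5, -3):
Start at center + D4*5 = (-7, 5, 2)
  hex 0: (-7, 5, 2)
  hex 1: (-6, 4, 2)
  hex 2: (-5, 3, 2)
  hex 3: (-4, 2, 2)
  hex 4: (-3, 1, 2)
  hex 5: (-2, 0, 2)
  hex 6: (-1, 0, 1)
  hex 7: (0, 0, 0)
  hex 8: (1, 0, -1)
  hex 9: (2, 0, -2)
  hex 10: (3, 0, -3)
  hex 11: (3, 1, -4)
  hex 12: (3, 2, -5)
  hex 13: (3, 3, -6)
  hex 14: (3, 4, -7)
  hex 15: (3, 5, -8)
  hex 16: (2, 6, -8)
  hex 17: (1, 7, -8)
  hex 18: (0, 8, -8)
  hex 19: (-1, 9, -8)
  hex 20: (-2, 10, -8)
  hex 21: (-3, 10, -7)
  hex 22: (-4, 10, -6)
  hex 23: (-5, 10, -5)
  hex 24: (-6, 10, -4)
  hex 25: (-7, 10, -3)
  hex 26: (-7, 9, -2)
  hex 27: (-7, 8, -1)
  hex 28: (-7, 7, 0)
  hex 29: (-7, 6, 1)
Sorted: 30 hexes.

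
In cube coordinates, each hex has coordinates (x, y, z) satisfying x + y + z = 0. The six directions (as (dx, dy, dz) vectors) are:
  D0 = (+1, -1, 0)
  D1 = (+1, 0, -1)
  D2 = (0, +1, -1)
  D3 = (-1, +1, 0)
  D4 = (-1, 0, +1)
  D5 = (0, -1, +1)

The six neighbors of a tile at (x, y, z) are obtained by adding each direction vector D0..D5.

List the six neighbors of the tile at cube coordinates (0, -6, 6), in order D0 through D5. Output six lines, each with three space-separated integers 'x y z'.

Answer: 1 -7 6
1 -6 5
0 -5 5
-1 -5 6
-1 -6 7
0 -7 7

Derivation:
Center: (0, -6, 6). Add each direction:
  D0: (0, -6, 6) + (1, -1, 0) = (1, -7, 6)
  D1: (0, -6, 6) + (1, 0, -1) = (1, -6, 5)
  D2: (0, -6, 6) + (0, 1, -1) = (0, -5, 5)
  D3: (0, -6, 6) + (-1, 1, 0) = (-1, -5, 6)
  D4: (0, -6, 6) + (-1, 0, 1) = (-1, -6, 7)
  D5: (0, -6, 6) + (0, -1, 1) = (0, -7, 7)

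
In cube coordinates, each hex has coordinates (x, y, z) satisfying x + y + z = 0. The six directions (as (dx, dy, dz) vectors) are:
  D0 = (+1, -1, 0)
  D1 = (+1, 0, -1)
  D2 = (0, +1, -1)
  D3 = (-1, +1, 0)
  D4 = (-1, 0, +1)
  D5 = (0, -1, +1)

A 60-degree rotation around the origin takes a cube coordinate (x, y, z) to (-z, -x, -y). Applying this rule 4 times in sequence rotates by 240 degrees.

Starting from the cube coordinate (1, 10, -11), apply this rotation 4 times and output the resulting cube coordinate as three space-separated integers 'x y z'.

Answer: -11 1 10

Derivation:
Start: (1, 10, -11)
Step 1: (1, 10, -11) -> (-(-11), -(1), -(10)) = (11, -1, -10)
Step 2: (11, -1, -10) -> (-(-10), -(11), -(-1)) = (10, -11, 1)
Step 3: (10, -11, 1) -> (-(1), -(10), -(-11)) = (-1, -10, 11)
Step 4: (-1, -10, 11) -> (-(11), -(-1), -(-10)) = (-11, 1, 10)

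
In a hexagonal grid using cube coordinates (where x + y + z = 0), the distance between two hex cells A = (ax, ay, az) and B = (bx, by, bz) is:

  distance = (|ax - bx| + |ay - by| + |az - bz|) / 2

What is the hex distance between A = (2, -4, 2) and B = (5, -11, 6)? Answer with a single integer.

|ax - bx| = |2 - 5| = 3
|ay - by| = |-4 - (-11)| = 7
|az - bz| = |2 - 6| = 4
distance = (3 + 7 + 4) / 2 = 14 / 2 = 7

Answer: 7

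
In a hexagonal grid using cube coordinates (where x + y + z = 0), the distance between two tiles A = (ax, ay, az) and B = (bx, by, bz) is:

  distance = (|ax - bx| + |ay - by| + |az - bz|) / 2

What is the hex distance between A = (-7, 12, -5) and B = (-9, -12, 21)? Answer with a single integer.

Answer: 26

Derivation:
|ax - bx| = |-7 - (-9)| = 2
|ay - by| = |12 - (-12)| = 24
|az - bz| = |-5 - 21| = 26
distance = (2 + 24 + 26) / 2 = 52 / 2 = 26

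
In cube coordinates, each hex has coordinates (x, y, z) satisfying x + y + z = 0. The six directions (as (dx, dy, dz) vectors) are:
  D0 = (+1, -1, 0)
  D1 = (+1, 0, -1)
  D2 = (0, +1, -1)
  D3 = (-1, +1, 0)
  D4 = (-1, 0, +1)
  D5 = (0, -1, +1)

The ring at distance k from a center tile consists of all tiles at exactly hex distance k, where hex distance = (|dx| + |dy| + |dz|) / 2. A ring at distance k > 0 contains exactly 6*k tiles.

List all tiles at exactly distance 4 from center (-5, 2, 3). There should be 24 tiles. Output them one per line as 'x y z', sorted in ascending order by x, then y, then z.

Answer: -9 2 7
-9 3 6
-9 4 5
-9 5 4
-9 6 3
-8 1 7
-8 6 2
-7 0 7
-7 6 1
-6 -1 7
-6 6 0
-5 -2 7
-5 6 -1
-4 -2 6
-4 5 -1
-3 -2 5
-3 4 -1
-2 -2 4
-2 3 -1
-1 -2 3
-1 -1 2
-1 0 1
-1 1 0
-1 2 -1

Derivation:
Walk ring at distance 4 from (-5, 2, 3):
Start at center + D4*4 = (-9, 2, 7)
  hex 0: (-9, 2, 7)
  hex 1: (-8, 1, 7)
  hex 2: (-7, 0, 7)
  hex 3: (-6, -1, 7)
  hex 4: (-5, -2, 7)
  hex 5: (-4, -2, 6)
  hex 6: (-3, -2, 5)
  hex 7: (-2, -2, 4)
  hex 8: (-1, -2, 3)
  hex 9: (-1, -1, 2)
  hex 10: (-1, 0, 1)
  hex 11: (-1, 1, 0)
  hex 12: (-1, 2, -1)
  hex 13: (-2, 3, -1)
  hex 14: (-3, 4, -1)
  hex 15: (-4, 5, -1)
  hex 16: (-5, 6, -1)
  hex 17: (-6, 6, 0)
  hex 18: (-7, 6, 1)
  hex 19: (-8, 6, 2)
  hex 20: (-9, 6, 3)
  hex 21: (-9, 5, 4)
  hex 22: (-9, 4, 5)
  hex 23: (-9, 3, 6)
Sorted: 24 hexes.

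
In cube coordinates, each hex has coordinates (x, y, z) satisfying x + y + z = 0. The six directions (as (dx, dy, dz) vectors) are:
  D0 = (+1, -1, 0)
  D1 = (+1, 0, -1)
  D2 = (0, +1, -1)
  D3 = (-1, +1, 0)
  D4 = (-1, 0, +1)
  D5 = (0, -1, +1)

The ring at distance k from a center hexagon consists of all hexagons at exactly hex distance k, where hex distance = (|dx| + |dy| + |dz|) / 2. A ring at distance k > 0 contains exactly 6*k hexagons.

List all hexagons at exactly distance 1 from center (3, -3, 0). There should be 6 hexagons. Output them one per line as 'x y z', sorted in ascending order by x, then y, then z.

Walk ring at distance 1 from (3, -3, 0):
Start at center + D4*1 = (2, -3, 1)
  hex 0: (2, -3, 1)
  hex 1: (3, -4, 1)
  hex 2: (4, -4, 0)
  hex 3: (4, -3, -1)
  hex 4: (3, -2, -1)
  hex 5: (2, -2, 0)
Sorted: 6 hexes.

Answer: 2 -3 1
2 -2 0
3 -4 1
3 -2 -1
4 -4 0
4 -3 -1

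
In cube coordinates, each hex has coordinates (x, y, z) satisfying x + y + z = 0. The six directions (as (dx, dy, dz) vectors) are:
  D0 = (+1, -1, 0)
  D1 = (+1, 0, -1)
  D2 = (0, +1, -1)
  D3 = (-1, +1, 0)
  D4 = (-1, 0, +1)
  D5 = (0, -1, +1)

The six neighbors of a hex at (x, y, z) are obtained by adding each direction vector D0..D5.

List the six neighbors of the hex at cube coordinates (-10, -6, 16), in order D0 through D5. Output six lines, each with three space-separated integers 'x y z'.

Center: (-10, -6, 16). Add each direction:
  D0: (-10, -6, 16) + (1, -1, 0) = (-9, -7, 16)
  D1: (-10, -6, 16) + (1, 0, -1) = (-9, -6, 15)
  D2: (-10, -6, 16) + (0, 1, -1) = (-10, -5, 15)
  D3: (-10, -6, 16) + (-1, 1, 0) = (-11, -5, 16)
  D4: (-10, -6, 16) + (-1, 0, 1) = (-11, -6, 17)
  D5: (-10, -6, 16) + (0, -1, 1) = (-10, -7, 17)

Answer: -9 -7 16
-9 -6 15
-10 -5 15
-11 -5 16
-11 -6 17
-10 -7 17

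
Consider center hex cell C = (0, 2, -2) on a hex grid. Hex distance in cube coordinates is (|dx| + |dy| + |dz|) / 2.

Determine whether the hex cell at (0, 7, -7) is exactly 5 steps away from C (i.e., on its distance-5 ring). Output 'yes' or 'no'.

Answer: yes

Derivation:
|px - cx| = |0 - 0| = 0
|py - cy| = |7 - 2| = 5
|pz - cz| = |-7 - (-2)| = 5
distance = (0+5+5)/2 = 10/2 = 5
radius = 5; distance == radius -> yes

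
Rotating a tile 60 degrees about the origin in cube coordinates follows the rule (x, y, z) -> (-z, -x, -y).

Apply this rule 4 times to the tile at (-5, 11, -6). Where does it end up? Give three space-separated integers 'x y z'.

Answer: -6 -5 11

Derivation:
Start: (-5, 11, -6)
Step 1: (-5, 11, -6) -> (-(-6), -(-5), -(11)) = (6, 5, -11)
Step 2: (6, 5, -11) -> (-(-11), -(6), -(5)) = (11, -6, -5)
Step 3: (11, -6, -5) -> (-(-5), -(11), -(-6)) = (5, -11, 6)
Step 4: (5, -11, 6) -> (-(6), -(5), -(-11)) = (-6, -5, 11)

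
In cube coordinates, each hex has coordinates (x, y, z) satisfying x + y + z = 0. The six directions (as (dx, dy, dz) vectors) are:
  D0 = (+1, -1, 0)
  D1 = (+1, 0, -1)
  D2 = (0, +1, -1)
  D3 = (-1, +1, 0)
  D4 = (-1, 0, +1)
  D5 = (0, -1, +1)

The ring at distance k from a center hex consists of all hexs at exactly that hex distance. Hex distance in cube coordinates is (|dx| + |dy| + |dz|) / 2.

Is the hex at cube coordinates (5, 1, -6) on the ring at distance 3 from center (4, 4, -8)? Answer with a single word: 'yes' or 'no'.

|px - cx| = |5 - 4| = 1
|py - cy| = |1 - 4| = 3
|pz - cz| = |-6 - (-8)| = 2
distance = (1+3+2)/2 = 6/2 = 3
radius = 3; distance == radius -> yes

Answer: yes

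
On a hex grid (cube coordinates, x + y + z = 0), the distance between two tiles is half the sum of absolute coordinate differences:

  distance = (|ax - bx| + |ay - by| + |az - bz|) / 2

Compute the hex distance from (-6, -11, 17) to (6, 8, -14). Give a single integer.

Answer: 31

Derivation:
|ax - bx| = |-6 - 6| = 12
|ay - by| = |-11 - 8| = 19
|az - bz| = |17 - (-14)| = 31
distance = (12 + 19 + 31) / 2 = 62 / 2 = 31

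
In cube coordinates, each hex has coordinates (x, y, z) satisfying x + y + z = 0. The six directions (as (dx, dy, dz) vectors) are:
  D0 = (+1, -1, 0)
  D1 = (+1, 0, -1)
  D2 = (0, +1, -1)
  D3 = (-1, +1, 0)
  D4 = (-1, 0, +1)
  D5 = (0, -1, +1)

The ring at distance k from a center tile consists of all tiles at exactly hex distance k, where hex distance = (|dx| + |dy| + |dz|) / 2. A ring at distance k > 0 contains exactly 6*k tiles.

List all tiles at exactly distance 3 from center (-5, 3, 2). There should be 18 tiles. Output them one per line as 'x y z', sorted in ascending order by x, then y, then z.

Walk ring at distance 3 from (-5, 3, 2):
Start at center + D4*3 = (-8, 3, 5)
  hex 0: (-8, 3, 5)
  hex 1: (-7, 2, 5)
  hex 2: (-6, 1, 5)
  hex 3: (-5, 0, 5)
  hex 4: (-4, 0, 4)
  hex 5: (-3, 0, 3)
  hex 6: (-2, 0, 2)
  hex 7: (-2, 1, 1)
  hex 8: (-2, 2, 0)
  hex 9: (-2, 3, -1)
  hex 10: (-3, 4, -1)
  hex 11: (-4, 5, -1)
  hex 12: (-5, 6, -1)
  hex 13: (-6, 6, 0)
  hex 14: (-7, 6, 1)
  hex 15: (-8, 6, 2)
  hex 16: (-8, 5, 3)
  hex 17: (-8, 4, 4)
Sorted: 18 hexes.

Answer: -8 3 5
-8 4 4
-8 5 3
-8 6 2
-7 2 5
-7 6 1
-6 1 5
-6 6 0
-5 0 5
-5 6 -1
-4 0 4
-4 5 -1
-3 0 3
-3 4 -1
-2 0 2
-2 1 1
-2 2 0
-2 3 -1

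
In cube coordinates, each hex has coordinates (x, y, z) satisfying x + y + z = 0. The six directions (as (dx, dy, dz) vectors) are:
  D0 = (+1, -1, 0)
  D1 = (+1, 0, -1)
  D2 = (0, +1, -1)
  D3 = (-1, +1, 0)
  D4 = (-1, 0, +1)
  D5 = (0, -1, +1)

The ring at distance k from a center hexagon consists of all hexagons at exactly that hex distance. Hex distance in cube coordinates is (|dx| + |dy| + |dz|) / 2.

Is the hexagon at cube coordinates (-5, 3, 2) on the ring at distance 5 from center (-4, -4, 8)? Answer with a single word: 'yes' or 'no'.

|px - cx| = |-5 - (-4)| = 1
|py - cy| = |3 - (-4)| = 7
|pz - cz| = |2 - 8| = 6
distance = (1+7+6)/2 = 14/2 = 7
radius = 5; distance != radius -> no

Answer: no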